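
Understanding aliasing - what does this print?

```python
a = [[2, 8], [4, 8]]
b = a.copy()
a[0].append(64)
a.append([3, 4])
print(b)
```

Key concept: shallow copy with nested lists.
Step by step:
`a = [[2, 8], [4, 8]]` → a = [[2, 8], [4, 8]]
`b = a.copy()` → b = [[2, 8], [4, 8]]
`a[0].append(64)` → a = [[2, 8, 64], [4, 8]]; b = [[2, 8, 64], [4, 8]]
`a.append([3, 4])` → a = [[2, 8, 64], [4, 8], [3, 4]]
`print(b)` → prints [[2, 8, 64], [4, 8]]

Answer: [[2, 8, 64], [4, 8]]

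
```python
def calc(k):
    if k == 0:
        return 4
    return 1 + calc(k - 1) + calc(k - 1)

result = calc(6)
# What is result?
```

calc(k) = 1 + 2·calc(k-1), calc(0)=4. Closed form: (4+1)·2^6 - 1 = 319.

Answer: 319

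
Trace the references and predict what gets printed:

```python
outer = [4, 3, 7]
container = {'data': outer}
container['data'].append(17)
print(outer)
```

Key concept: dict holds reference to list.
Step by step:
`outer = [4, 3, 7]` → outer = [4, 3, 7]
`container = {'data': outer}` → container = {'data': [4, 3, 7]}
`container['data'].append(17)` → outer = [4, 3, 7, 17]; container = {'data': [4, 3, 7, 17]}
`print(outer)` → prints [4, 3, 7, 17]

Answer: [4, 3, 7, 17]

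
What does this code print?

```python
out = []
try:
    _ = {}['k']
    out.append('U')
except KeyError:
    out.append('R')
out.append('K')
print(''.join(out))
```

Execution trace: 'R' (except KeyError) → 'K' (after the try/except). Output: RK

Answer: RK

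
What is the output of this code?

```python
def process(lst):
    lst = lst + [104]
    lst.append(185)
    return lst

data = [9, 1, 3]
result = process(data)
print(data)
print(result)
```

Key concept: rebinding parameter vs mutation.
Step by step:
`data = [9, 1, 3]` → data = [9, 1, 3]
`result = process(data)` → result = [9, 1, 3, 104, 185]
`print(data)` → prints [9, 1, 3]
`print(result)` → prints [9, 1, 3, 104, 185]

Answer:
[9, 1, 3]
[9, 1, 3, 104, 185]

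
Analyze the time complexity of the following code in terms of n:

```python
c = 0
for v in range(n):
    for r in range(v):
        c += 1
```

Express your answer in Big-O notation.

Each loop level contributes: n × n. Multiplying the contributions gives O(n^2).

Answer: O(n^2)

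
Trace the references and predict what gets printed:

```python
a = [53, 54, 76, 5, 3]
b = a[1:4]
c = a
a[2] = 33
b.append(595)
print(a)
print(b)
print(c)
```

Key concept: slice vs alias.
Step by step:
`a = [53, 54, 76, 5, 3]` → a = [53, 54, 76, 5, 3]
`b = a[1:4]` → b = [54, 76, 5]
`c = a` → c = [53, 54, 76, 5, 3] (same object as a)
`a[2] = 33` → a = [53, 54, 33, 5, 3] (same object as c); c = [53, 54, 33, 5, 3] (same object as a)
`b.append(595)` → b = [54, 76, 5, 595]
`print(a)` → prints [53, 54, 33, 5, 3]
`print(b)` → prints [54, 76, 5, 595]
`print(c)` → prints [53, 54, 33, 5, 3]

Answer:
[53, 54, 33, 5, 3]
[54, 76, 5, 595]
[53, 54, 33, 5, 3]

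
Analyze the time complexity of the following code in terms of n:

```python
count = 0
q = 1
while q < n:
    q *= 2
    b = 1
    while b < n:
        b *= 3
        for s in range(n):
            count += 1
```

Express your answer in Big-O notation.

Each loop level contributes: log n × log n × n. Multiplying the contributions gives O(n log² n).

Answer: O(n log² n)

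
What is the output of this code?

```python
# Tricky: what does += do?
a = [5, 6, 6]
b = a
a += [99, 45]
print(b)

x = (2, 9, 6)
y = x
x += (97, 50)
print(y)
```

Key concept: += behavior differs for mutable vs immutable.
Step by step:
`a = [5, 6, 6]` → a = [5, 6, 6]
`b = a` → b = [5, 6, 6] (same object as a)
`a += [99, 45]` → a = [5, 6, 6, 99, 45] (same object as b); b = [5, 6, 6, 99, 45] (same object as a)
`print(b)` → prints [5, 6, 6, 99, 45]
`x = (2, 9, 6)` → x = (2, 9, 6)
`y = x` → y = (2, 9, 6)
`x += (97, 50)` → x = (2, 9, 6, 97, 50)
`print(y)` → prints (2, 9, 6)

Answer:
[5, 6, 6, 99, 45]
(2, 9, 6)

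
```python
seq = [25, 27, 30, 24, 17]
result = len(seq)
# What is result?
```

Trace:
`seq = [25, 27, 30, 24, 17]` → seq = [25, 27, 30, 24, 17]
`result = len(seq)` → result = 5
So result = 5

Answer: 5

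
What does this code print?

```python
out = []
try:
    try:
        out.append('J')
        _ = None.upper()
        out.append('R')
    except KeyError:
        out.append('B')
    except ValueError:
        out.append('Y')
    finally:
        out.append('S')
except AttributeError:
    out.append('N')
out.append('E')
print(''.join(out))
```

Execution trace: 'J' (try body) → 'S' (finally) → 'N' (outer except AttributeError) → 'E' (after the try/except). Output: JSNE

Answer: JSNE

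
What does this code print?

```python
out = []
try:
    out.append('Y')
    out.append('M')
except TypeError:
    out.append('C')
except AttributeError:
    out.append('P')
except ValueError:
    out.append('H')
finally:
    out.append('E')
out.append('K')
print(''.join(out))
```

Execution trace: 'Y' (try body) → 'M' (try body, no exception) → 'E' (finally) → 'K' (after the try/except). Output: YMEK

Answer: YMEK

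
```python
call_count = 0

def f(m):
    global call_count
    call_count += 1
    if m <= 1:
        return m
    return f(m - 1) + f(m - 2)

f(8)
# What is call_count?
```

Calls(m) = 1 + Calls(m-1) + Calls(m-2); Calls(0)=Calls(1)=1. For m=8 this gives 67.

Answer: 67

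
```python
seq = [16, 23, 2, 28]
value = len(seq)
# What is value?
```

Trace:
`seq = [16, 23, 2, 28]` → seq = [16, 23, 2, 28]
`value = len(seq)` → value = 4
So value = 4

Answer: 4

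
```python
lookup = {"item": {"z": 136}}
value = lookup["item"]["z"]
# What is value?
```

Trace:
`lookup = {"item": {"z": 136}}` → lookup = {'item': {'z': 136}}
`value = lookup["item"]["z"]` → value = 136
So value = 136

Answer: 136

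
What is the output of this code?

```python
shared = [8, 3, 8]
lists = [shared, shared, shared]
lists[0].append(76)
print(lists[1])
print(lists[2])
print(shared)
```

Key concept: list of same reference.
Step by step:
`shared = [8, 3, 8]` → shared = [8, 3, 8]
`lists = [shared, shared, shared]` → lists = [[8, 3, 8], [8, 3, 8], [8, 3, 8]]
`lists[0].append(76)` → shared = [8, 3, 8, 76]; lists = [[8, 3, 8, 76], [8, 3, 8, 76], [8, 3, 8, 76]]
`print(lists[1])` → prints [8, 3, 8, 76]
`print(lists[2])` → prints [8, 3, 8, 76]
`print(shared)` → prints [8, 3, 8, 76]

Answer:
[8, 3, 8, 76]
[8, 3, 8, 76]
[8, 3, 8, 76]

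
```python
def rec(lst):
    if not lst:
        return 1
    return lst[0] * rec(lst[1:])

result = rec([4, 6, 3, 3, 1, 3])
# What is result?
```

Product over [4, 6, 3, 3, 1, 3] = 4 * 6 * 3 * 3 * 1 * 3 = 648

Answer: 648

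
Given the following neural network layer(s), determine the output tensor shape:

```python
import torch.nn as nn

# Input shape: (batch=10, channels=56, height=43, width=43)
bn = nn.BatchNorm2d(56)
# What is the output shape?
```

Input: (10, 56, 43, 43) -> Output: (10, 56, 43, 43)

Answer: (10, 56, 43, 43)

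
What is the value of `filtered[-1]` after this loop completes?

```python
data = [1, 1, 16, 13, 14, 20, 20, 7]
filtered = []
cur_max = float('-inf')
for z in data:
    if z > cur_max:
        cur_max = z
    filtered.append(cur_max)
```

Running max ends at 20
`filtered` takes the values: [] → [1] → [1, 1] → [1, 1, 16] → [1, 1, 16, 16] → [1, 1, 16, 16, 16] → [1, 1, 16, 16, 16, 20] → [1, 1, 16, 16, 16, 20, 20] → [1, 1, 16, 16, 16, 20, 20, 20]
So `filtered[-1]` = 20

Answer: 20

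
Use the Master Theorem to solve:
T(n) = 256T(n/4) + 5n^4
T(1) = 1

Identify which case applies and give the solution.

a=256, b=4, f(n)=5n^4. log_4(256) = 4. Since c=4 = 4, Case 2 applies: T(n) = Θ(n^log_b(a) · log n) = O(n^4 log n).

Answer: O(n^4 log n) - Case 2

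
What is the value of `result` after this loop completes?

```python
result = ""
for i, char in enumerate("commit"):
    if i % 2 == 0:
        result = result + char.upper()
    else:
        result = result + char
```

Uppercase even positions in 'commit'
`result` takes the values: "" → "C" → "Co" → "CoM" → "CoMm" → "CoMmI" → "CoMmIt"

Answer: "CoMmIt"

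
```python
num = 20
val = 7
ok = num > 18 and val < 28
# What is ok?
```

Trace:
`num = 20` → num = 20
`val = 7` → val = 7
`ok = num > 18 and val < 28` → ok = True
So ok = True

Answer: True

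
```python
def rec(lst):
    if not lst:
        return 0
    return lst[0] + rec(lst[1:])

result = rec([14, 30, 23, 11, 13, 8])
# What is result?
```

14 + 30 + 23 + 11 + 13 + 8 + 0 = 99

Answer: 99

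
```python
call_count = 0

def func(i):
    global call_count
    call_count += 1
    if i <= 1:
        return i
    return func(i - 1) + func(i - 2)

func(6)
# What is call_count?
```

Calls(i) = 1 + Calls(i-1) + Calls(i-2); Calls(0)=Calls(1)=1. For i=6 this gives 25.

Answer: 25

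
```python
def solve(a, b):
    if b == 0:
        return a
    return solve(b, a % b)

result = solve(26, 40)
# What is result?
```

solve(26, 40) -> solve(40, 26) -> solve(26, 14) -> solve(14, 12) -> solve(12, 2) -> solve(2, 0) -> 2

Answer: 2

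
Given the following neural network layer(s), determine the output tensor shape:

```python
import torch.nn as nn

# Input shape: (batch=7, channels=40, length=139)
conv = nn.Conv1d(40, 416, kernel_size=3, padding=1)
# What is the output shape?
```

Input: (7, 40, 139) -> Output: (7, 416, 139)

Answer: (7, 416, 139)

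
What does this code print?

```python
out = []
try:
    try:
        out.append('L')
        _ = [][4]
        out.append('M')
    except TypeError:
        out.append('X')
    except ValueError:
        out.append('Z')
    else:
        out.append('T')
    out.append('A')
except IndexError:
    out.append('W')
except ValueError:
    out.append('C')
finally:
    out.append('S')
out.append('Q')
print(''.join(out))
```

Execution trace: 'L' (inner try body) → 'W' (except IndexError) → 'S' (finally) → 'Q' (after the try/except). Output: LWSQ

Answer: LWSQ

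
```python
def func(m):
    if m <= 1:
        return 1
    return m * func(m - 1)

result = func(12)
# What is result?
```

func(12) = 12 * 11 * 10 * 9 * 8 * 7 * 6 * 5 * 4 * 3 * 2 * 1 = 479001600

Answer: 479001600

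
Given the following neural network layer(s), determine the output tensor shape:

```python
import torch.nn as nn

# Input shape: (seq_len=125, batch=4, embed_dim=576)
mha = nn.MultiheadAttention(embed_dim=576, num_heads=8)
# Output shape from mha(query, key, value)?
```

Input: (125, 4, 576) -> Output: (125, 4, 576)

Answer: (125, 4, 576)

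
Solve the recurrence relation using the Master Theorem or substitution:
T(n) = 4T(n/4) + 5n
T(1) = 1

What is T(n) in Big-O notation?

By Master Theorem: a=4, b=4, f(n)=5n. Since log_4(4) = 1 and f(n) = Θ(n^1), Case 2 applies. T(n) = O(n log n).

Answer: O(n log n)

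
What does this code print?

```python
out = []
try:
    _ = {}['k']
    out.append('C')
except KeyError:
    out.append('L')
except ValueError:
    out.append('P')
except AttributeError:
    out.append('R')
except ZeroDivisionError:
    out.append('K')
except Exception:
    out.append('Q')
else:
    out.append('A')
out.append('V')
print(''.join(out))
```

Execution trace: 'L' (except KeyError) → 'V' (after the try/except). Output: LV

Answer: LV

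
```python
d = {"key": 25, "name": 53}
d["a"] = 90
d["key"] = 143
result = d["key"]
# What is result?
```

Trace:
`d = {"key": 25, "name": 53}` → d = {'key': 25, 'name': 53}
`d["a"] = 90` → d = {'key': 25, 'name': 53, 'a': 90}
`d["key"] = 143` → d = {'key': 143, 'name': 53, 'a': 90}
`result = d["key"]` → result = 143
So result = 143

Answer: 143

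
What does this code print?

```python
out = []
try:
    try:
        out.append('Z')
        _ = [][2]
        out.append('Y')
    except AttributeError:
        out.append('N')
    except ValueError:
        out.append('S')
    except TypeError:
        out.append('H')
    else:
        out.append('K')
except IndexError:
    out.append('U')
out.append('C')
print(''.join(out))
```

Execution trace: 'Z' (try body) → 'U' (outer except IndexError) → 'C' (after the try/except). Output: ZUC

Answer: ZUC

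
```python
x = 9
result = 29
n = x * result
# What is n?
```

Trace:
`x = 9` → x = 9
`result = 29` → result = 29
`n = x * result` → n = 261
So n = 261

Answer: 261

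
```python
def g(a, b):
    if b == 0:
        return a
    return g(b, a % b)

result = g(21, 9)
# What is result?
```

g(21, 9) -> g(9, 3) -> g(3, 0) -> 3

Answer: 3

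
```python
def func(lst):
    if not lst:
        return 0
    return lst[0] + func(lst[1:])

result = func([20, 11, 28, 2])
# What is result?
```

20 + 11 + 28 + 2 + 0 = 61

Answer: 61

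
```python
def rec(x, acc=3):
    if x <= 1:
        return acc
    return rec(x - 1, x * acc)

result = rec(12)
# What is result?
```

Accumulator trace (n, acc): (12, 3) -> (11, 36) -> (10, 396) -> (9, 3960) -> (8, 35640) -> (7, 285120) -> (6, 1995840) -> (5, 11975040) -> (4, 59875200) -> (3, 239500800) -> (2, 718502400) -> (1, 1437004800) -> return 1437004800

Answer: 1437004800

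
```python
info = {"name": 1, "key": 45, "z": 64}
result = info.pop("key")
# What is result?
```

Trace:
`info = {"name": 1, "key": 45, "z": 64}` → info = {'name': 1, 'key': 45, 'z': 64}
`result = info.pop("key")` → info = {'name': 1, 'z': 64}; result = 45
So result = 45

Answer: 45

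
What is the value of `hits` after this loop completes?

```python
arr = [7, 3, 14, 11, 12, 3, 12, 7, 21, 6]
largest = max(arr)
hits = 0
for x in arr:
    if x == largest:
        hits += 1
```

Count of max value 21 in [7, 3, 14, 11, 12, 3, 12, 7, 21, 6]
`hits` takes the values: 0 → 1

Answer: 1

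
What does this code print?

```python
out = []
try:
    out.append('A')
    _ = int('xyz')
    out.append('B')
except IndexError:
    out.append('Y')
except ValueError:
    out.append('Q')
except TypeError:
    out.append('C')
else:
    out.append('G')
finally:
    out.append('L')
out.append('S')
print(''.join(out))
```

Execution trace: 'A' (try body) → 'Q' (except ValueError) → 'L' (finally) → 'S' (after the try/except). Output: AQLS

Answer: AQLS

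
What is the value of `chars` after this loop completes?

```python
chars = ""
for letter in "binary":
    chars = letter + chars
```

Reverse 'binary'
`chars` takes the values: "" → "b" → "ib" → "nib" → "anib" → "ranib" → "yranib"

Answer: "yranib"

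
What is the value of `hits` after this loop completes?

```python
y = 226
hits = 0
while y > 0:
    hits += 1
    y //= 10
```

Count digits by repeated division by 10
`hits` takes the values: 0 → 1 → 2 → 3

Answer: 3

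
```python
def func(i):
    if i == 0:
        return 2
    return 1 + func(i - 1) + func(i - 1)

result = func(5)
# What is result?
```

func(i) = 1 + 2·func(i-1), func(0)=2. Closed form: (2+1)·2^5 - 1 = 95.

Answer: 95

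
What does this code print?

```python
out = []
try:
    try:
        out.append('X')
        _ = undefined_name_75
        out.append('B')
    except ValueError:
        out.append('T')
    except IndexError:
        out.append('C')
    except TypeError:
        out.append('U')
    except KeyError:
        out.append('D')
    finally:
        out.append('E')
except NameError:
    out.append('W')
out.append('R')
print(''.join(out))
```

Execution trace: 'X' (try body) → 'E' (finally) → 'W' (outer except NameError) → 'R' (after the try/except). Output: XEWR

Answer: XEWR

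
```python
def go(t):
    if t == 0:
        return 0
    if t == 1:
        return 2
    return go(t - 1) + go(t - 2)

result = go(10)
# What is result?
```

Build up from base cases: go(0)=0, go(1)=2, go(2)=2, go(3)=4, go(4)=6, go(5)=10, go(6)=16, ..., go(10)=110

Answer: 110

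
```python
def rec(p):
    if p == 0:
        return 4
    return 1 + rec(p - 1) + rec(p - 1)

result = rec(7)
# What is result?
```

rec(p) = 1 + 2·rec(p-1), rec(0)=4. Closed form: (4+1)·2^7 - 1 = 639.

Answer: 639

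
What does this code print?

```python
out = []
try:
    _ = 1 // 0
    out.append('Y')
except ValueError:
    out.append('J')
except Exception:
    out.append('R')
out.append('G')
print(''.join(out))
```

Execution trace: 'R' (except Exception) → 'G' (after the try/except). Output: RG

Answer: RG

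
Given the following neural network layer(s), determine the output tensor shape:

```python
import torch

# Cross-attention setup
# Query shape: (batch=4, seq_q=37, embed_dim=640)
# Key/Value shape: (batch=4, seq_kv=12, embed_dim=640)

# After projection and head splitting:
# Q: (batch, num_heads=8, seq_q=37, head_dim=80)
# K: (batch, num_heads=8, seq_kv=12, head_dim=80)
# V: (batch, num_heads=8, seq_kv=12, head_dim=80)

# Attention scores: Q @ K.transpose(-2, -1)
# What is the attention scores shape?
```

Input: (4, 37, 640) -> Output: (4, 8, 37, 12)

Answer: (4, 8, 37, 12)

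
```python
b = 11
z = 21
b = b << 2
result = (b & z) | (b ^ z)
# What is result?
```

Trace:
`b = 11` → b = 11
`z = 21` → z = 21
`b = b << 2` → b = 44
`result = (b & z) | (b ^ z)` → result = 61
So result = 61

Answer: 61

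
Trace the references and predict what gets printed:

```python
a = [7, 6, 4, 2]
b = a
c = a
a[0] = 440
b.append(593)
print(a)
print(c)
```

Key concept: multiple aliases.
Step by step:
`a = [7, 6, 4, 2]` → a = [7, 6, 4, 2]
`b = a` → b = [7, 6, 4, 2] (same object as a)
`c = a` → c = [7, 6, 4, 2] (same object as a, b)
`a[0] = 440` → a = [440, 6, 4, 2] (same object as b, c); b = [440, 6, 4, 2] (same object as a, c); c = [440, 6, 4, 2] (same object as a, b)
`b.append(593)` → a = [440, 6, 4, 2, 593] (same object as b, c); b = [440, 6, 4, 2, 593] (same object as a, c); c = [440, 6, 4, 2, 593] (same object as a, b)
`print(a)` → prints [440, 6, 4, 2, 593]
`print(c)` → prints [440, 6, 4, 2, 593]

Answer:
[440, 6, 4, 2, 593]
[440, 6, 4, 2, 593]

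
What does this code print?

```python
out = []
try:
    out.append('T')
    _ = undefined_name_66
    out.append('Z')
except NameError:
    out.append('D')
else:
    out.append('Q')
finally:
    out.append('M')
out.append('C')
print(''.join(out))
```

Execution trace: 'T' (try body) → 'D' (except NameError) → 'M' (finally) → 'C' (after the try/except). Output: TDMC

Answer: TDMC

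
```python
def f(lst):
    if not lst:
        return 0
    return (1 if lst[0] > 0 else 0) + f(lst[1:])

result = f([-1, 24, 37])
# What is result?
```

Count of positive elements in [-1, 24, 37] = 2

Answer: 2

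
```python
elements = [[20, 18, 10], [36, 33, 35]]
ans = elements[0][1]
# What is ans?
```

Trace:
`elements = [[20, 18, 10], [36, 33, 35]]` → elements = [[20, 18, 10], [36, 33, 35]]
`ans = elements[0][1]` → ans = 18
So ans = 18

Answer: 18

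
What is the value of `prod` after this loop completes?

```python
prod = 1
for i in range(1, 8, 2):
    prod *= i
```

Product of 1, 3, 5, ... up to 7
`prod` takes the values: 1 → 3 → 15 → 105

Answer: 105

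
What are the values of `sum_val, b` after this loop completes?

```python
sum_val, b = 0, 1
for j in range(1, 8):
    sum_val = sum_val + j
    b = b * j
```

Sum and factorial of 1 to 7
`sum_val, b` takes the values: (0, 1) → (1, 1) → (3, 1) → (3, 2) → (6, 2) → (6, 6) → (10, 6) → (10, 24) → (15, 24) → (15, 120) → (21, 120) → (21, 720) → (28, 720) → (28, 5040)

Answer: 28, 5040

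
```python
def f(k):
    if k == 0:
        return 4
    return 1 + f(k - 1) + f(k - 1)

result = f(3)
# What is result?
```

f(k) = 1 + 2·f(k-1), f(0)=4. Closed form: (4+1)·2^3 - 1 = 39.

Answer: 39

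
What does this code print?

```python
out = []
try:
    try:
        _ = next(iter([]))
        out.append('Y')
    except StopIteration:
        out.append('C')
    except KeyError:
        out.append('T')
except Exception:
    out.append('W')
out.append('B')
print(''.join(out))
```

Execution trace: 'C' (inner except StopIteration) → 'B' (after the try/except). Output: CB

Answer: CB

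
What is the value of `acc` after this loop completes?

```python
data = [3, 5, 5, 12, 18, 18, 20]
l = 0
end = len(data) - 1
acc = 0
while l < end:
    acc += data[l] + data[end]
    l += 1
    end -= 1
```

Sum of pairs from ends
`acc` takes the values: 0 → 23 → 46 → 69

Answer: 69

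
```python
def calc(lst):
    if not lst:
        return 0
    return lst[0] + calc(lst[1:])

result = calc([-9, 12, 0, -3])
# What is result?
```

(-9) + 12 + 0 + (-3) + 0 = 0

Answer: 0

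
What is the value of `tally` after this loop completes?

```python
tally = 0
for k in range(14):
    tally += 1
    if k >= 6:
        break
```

Loop breaks when k reaches 6, tally is 7
`tally` takes the values: 0 → 1 → 2 → 3 → 4 → 5 → 6 → 7

Answer: 7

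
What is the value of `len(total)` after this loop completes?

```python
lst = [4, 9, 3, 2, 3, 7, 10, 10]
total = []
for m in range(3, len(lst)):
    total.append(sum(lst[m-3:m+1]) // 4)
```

Number of 4-element averages
`total` takes the values: [] → [4] → [4, 4] → [4, 4, 3] → [4, 4, 3, 5] → [4, 4, 3, 5, 7]
So `len(total)` = 5

Answer: 5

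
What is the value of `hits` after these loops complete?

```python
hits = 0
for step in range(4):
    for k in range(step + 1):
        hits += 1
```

Triangle: 1 + 2 + ... + 4
`hits` takes the values: 0 → 1 → 2 → 3 → 4 → 5 → 6 → 7 → 8 → 9 → 10

Answer: 10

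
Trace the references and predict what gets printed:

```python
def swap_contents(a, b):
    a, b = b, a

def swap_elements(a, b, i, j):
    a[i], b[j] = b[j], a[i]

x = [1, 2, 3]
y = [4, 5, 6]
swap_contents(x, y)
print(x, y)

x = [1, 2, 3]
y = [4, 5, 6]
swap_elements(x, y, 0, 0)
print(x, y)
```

Key concept: parameter rebinding vs mutation.
Step by step:
`x = [1, 2, 3]` → x = [1, 2, 3]
`y = [4, 5, 6]` → y = [4, 5, 6]
`swap_contents(x, y)` → no visible change to tracked variables
`print(x, y)` → prints [1, 2, 3] [4, 5, 6]
`x = [1, 2, 3]` → x = [1, 2, 3]
`y = [4, 5, 6]` → y = [4, 5, 6]
`swap_elements(x, y, 0, 0)` → x = [4, 2, 3]; y = [1, 5, 6]
`print(x, y)` → prints [4, 2, 3] [1, 5, 6]

Answer:
[1, 2, 3] [4, 5, 6]
[4, 2, 3] [1, 5, 6]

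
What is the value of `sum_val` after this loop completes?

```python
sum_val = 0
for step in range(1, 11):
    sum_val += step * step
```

Sum of squares 1² to 10² = 385
`sum_val` takes the values: 0 → 1 → 5 → 14 → 30 → 55 → 91 → 140 → 204 → 285 → 385

Answer: 385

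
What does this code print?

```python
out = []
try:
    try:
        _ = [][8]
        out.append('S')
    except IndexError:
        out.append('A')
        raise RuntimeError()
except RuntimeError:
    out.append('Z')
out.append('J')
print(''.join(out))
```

Execution trace: 'A' (except IndexError) → 'Z' (outer except RuntimeError) → 'J' (after the try/except). Output: AZJ

Answer: AZJ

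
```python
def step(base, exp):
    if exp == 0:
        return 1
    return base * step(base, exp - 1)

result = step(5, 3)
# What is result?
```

step(5, 3) = 5 * 5 * 5 = 125

Answer: 125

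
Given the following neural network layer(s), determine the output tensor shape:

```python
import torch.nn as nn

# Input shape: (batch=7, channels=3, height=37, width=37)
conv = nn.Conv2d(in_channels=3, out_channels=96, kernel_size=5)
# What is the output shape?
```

Input: (7, 3, 37, 37) -> Output: (7, 96, 33, 33)

Answer: (7, 96, 33, 33)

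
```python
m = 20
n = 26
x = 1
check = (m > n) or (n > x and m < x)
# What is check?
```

Trace:
`m = 20` → m = 20
`n = 26` → n = 26
`x = 1` → x = 1
`check = (m > n) or (n > x and m < x)` → check = False
So check = False

Answer: False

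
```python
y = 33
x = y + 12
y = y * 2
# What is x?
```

Trace:
`y = 33` → y = 33
`x = y + 12` → x = 45
`y = y * 2` → y = 66
So x = 45

Answer: 45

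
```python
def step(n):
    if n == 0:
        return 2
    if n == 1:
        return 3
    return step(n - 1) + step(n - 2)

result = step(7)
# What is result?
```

Build up from base cases: step(0)=2, step(1)=3, step(2)=5, step(3)=8, step(4)=13, step(5)=21, step(6)=34, ..., step(7)=55

Answer: 55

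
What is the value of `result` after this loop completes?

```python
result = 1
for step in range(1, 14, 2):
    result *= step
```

Product of 1, 3, 5, ... up to 13
`result` takes the values: 1 → 3 → 15 → 105 → 945 → 10395 → 135135

Answer: 135135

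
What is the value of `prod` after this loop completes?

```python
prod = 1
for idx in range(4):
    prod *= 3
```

3^4 = 81
`prod` takes the values: 1 → 3 → 9 → 27 → 81

Answer: 81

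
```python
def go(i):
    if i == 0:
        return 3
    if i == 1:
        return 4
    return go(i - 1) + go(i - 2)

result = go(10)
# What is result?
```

Build up from base cases: go(0)=3, go(1)=4, go(2)=7, go(3)=11, go(4)=18, go(5)=29, go(6)=47, ..., go(10)=322

Answer: 322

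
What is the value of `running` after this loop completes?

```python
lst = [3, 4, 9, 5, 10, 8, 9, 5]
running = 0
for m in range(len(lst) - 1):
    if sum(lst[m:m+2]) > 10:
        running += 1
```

Count windows with sum > 10
`running` takes the values: 0 → 1 → 2 → 3 → 4 → 5 → 6

Answer: 6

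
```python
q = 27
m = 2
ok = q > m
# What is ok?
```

Trace:
`q = 27` → q = 27
`m = 2` → m = 2
`ok = q > m` → ok = True
So ok = True

Answer: True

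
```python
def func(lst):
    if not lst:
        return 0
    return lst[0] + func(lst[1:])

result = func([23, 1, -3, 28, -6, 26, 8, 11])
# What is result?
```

23 + 1 + (-3) + 28 + (-6) + 26 + 8 + 11 + 0 = 88

Answer: 88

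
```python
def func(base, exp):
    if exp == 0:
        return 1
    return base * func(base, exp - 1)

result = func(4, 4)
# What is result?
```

func(4, 4) = 4 * 4 * 4 * 4 = 256

Answer: 256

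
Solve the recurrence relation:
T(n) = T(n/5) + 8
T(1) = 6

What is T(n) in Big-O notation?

Each step divides n by 5 and adds 8. After log_5(n) steps we reach T(1)=6. So T(n) = 8·log_5(n) + 6 = O(log n).

Answer: O(log n)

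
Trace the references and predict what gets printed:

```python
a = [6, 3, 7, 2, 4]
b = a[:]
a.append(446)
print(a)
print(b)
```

Key concept: slice [:] creates copy.
Step by step:
`a = [6, 3, 7, 2, 4]` → a = [6, 3, 7, 2, 4]
`b = a[:]` → b = [6, 3, 7, 2, 4]
`a.append(446)` → a = [6, 3, 7, 2, 4, 446]
`print(a)` → prints [6, 3, 7, 2, 4, 446]
`print(b)` → prints [6, 3, 7, 2, 4]

Answer:
[6, 3, 7, 2, 4, 446]
[6, 3, 7, 2, 4]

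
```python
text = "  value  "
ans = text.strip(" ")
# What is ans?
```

Trace:
`text = "  value  "` → text = '  value  '
`ans = text.strip(" ")` → ans = 'value'
So ans = 'value'

Answer: 'value'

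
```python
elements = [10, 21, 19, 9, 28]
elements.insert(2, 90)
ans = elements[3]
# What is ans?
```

Trace:
`elements = [10, 21, 19, 9, 28]` → elements = [10, 21, 19, 9, 28]
`elements.insert(2, 90)` → elements = [10, 21, 90, 19, 9, 28]
`ans = elements[3]` → ans = 19
So ans = 19

Answer: 19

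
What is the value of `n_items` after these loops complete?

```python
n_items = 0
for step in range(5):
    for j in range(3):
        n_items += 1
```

5 * 3 = 15
`n_items` takes the values: 0 → 1 → 2 → 3 → 4 → 5 → 6 → 7 → 8 → 9 → 10 → 11 → 12 → 13 → 14 → 15

Answer: 15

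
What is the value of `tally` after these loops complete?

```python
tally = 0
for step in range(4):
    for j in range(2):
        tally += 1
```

4 * 2 = 8
`tally` takes the values: 0 → 1 → 2 → 3 → 4 → 5 → 6 → 7 → 8

Answer: 8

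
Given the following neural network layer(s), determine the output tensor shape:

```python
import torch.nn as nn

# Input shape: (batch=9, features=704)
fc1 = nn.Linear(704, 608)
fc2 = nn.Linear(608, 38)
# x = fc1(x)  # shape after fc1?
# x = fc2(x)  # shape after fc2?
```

Input: (9, 704) -> after fc1: (9, 608) -> Output: (9, 38)

Answer: (9, 38)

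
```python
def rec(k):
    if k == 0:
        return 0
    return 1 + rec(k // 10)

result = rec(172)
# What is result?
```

Count of digits of 172: 3

Answer: 3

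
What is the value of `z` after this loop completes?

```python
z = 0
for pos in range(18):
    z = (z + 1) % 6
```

Increment mod 6, 18 times = 0
`z` takes the values: 0 → 1 → 2 → 3 → 4 → 5 → 0 → 1 → 2 → 3 → 4 → 5 → 0 → 1 → 2 → 3 → 4 → 5 → 0

Answer: 0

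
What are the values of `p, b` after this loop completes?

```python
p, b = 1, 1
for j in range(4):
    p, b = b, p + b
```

Fibonacci: after 4 iterations
`p, b` takes the values: (1, 1) → (1, 2) → (2, 3) → (3, 5) → (5, 8)

Answer: 5, 8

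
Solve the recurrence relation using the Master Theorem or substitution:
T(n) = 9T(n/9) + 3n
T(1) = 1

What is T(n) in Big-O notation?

By Master Theorem: a=9, b=9, f(n)=3n. Since log_9(9) = 1 and f(n) = Θ(n^1), Case 2 applies. T(n) = O(n log n).

Answer: O(n log n)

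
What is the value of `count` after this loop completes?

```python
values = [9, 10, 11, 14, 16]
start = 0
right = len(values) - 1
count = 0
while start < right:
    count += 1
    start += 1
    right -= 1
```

Iterations until pointers meet (list length 5)
`count` takes the values: 0 → 1 → 2

Answer: 2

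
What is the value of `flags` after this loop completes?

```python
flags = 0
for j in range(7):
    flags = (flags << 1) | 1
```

Build 7 consecutive 1-bits: 0b1111111
`flags` takes the values: 0 → 1 → 3 → 7 → 15 → 31 → 63 → 127

Answer: 127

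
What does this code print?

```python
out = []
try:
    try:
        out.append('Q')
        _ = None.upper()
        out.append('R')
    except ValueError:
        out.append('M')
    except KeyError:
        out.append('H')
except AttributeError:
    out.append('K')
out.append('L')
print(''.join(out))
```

Execution trace: 'Q' (try body) → 'K' (outer except AttributeError) → 'L' (after the try/except). Output: QKL

Answer: QKL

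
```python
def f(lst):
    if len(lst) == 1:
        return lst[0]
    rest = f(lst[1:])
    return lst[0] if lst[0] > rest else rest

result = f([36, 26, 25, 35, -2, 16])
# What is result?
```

Recursive max over [36, 26, 25, 35, -2, 16] = 36

Answer: 36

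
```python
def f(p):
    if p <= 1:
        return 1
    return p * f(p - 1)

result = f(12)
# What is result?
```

f(12) = 12 * 11 * 10 * 9 * 8 * 7 * 6 * 5 * 4 * 3 * 2 * 1 = 479001600

Answer: 479001600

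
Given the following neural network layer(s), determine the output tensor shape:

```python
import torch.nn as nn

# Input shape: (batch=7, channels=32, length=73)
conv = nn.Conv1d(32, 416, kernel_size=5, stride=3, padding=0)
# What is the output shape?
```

Input: (7, 32, 73) -> Output: (7, 416, 23)

Answer: (7, 416, 23)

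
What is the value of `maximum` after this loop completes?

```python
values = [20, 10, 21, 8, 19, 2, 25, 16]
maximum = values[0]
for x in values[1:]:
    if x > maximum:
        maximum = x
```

Maximum of [20, 10, 21, 8, 19, 2, 25, 16]
`maximum` takes the values: 20 → 21 → 25

Answer: 25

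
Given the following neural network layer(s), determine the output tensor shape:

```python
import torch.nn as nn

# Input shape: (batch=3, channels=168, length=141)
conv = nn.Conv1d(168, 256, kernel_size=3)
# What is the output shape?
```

Input: (3, 168, 141) -> Output: (3, 256, 139)

Answer: (3, 256, 139)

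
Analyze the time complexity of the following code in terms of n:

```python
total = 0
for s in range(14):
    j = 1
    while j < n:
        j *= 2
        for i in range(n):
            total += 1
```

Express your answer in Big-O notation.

Each loop level contributes: 1 × log n × n. Multiplying the contributions gives O(n log n).

Answer: O(n log n)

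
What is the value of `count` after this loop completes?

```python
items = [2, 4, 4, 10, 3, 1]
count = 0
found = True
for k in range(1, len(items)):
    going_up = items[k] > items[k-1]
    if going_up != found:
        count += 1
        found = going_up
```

Count direction changes in [2, 4, 4, 10, 3, 1]
`count` takes the values: 0 → 1 → 2 → 3

Answer: 3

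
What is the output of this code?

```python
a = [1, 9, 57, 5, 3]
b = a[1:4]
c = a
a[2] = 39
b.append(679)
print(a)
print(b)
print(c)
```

Key concept: slice vs alias.
Step by step:
`a = [1, 9, 57, 5, 3]` → a = [1, 9, 57, 5, 3]
`b = a[1:4]` → b = [9, 57, 5]
`c = a` → c = [1, 9, 57, 5, 3] (same object as a)
`a[2] = 39` → a = [1, 9, 39, 5, 3] (same object as c); c = [1, 9, 39, 5, 3] (same object as a)
`b.append(679)` → b = [9, 57, 5, 679]
`print(a)` → prints [1, 9, 39, 5, 3]
`print(b)` → prints [9, 57, 5, 679]
`print(c)` → prints [1, 9, 39, 5, 3]

Answer:
[1, 9, 39, 5, 3]
[9, 57, 5, 679]
[1, 9, 39, 5, 3]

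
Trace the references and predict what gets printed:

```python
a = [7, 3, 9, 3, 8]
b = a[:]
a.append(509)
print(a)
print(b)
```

Key concept: slice [:] creates copy.
Step by step:
`a = [7, 3, 9, 3, 8]` → a = [7, 3, 9, 3, 8]
`b = a[:]` → b = [7, 3, 9, 3, 8]
`a.append(509)` → a = [7, 3, 9, 3, 8, 509]
`print(a)` → prints [7, 3, 9, 3, 8, 509]
`print(b)` → prints [7, 3, 9, 3, 8]

Answer:
[7, 3, 9, 3, 8, 509]
[7, 3, 9, 3, 8]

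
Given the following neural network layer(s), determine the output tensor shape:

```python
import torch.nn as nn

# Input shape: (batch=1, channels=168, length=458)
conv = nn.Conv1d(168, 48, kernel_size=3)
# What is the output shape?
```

Input: (1, 168, 458) -> Output: (1, 48, 456)

Answer: (1, 48, 456)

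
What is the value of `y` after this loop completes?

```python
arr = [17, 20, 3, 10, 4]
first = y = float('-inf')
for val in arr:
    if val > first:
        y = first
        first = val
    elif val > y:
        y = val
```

Second largest (with repeats) in [17, 20, 3, 10, 4]
`y` takes the values: -inf → 17

Answer: 17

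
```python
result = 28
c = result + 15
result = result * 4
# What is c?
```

Trace:
`result = 28` → result = 28
`c = result + 15` → c = 43
`result = result * 4` → result = 112
So c = 43

Answer: 43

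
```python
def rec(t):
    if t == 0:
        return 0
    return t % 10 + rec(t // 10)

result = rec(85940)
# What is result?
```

Sum of digits of 85940: 0 + 4 + 9 + 5 + 8 = 26

Answer: 26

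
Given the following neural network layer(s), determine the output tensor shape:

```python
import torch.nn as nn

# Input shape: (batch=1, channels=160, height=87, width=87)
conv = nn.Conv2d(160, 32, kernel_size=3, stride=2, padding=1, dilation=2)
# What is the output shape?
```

Input: (1, 160, 87, 87) -> Output: (1, 32, 43, 43)

Answer: (1, 32, 43, 43)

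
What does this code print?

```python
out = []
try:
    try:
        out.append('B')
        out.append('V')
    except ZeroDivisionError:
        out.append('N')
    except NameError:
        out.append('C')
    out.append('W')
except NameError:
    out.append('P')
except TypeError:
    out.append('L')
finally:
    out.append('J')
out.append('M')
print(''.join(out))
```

Execution trace: 'B' (inner try body) → 'V' (inner try body, no exception) → 'W' (try body, no exception) → 'J' (finally) → 'M' (after the try/except). Output: BVWJM

Answer: BVWJM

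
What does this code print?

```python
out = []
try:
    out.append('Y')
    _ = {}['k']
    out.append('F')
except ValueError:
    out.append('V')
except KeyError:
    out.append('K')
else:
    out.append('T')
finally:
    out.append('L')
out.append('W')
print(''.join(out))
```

Execution trace: 'Y' (try body) → 'K' (except KeyError) → 'L' (finally) → 'W' (after the try/except). Output: YKLW

Answer: YKLW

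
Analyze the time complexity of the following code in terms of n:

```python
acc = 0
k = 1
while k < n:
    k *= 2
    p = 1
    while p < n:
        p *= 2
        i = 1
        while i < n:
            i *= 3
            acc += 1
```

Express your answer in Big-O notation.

Each loop level contributes: log n × log n × log n. Multiplying the contributions gives O(log^3 n).

Answer: O(log^3 n)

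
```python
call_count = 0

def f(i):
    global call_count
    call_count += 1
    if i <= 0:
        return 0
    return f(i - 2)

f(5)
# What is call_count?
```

Linear recursion stepping by 2: 4 calls from i=5 down to ≤0.

Answer: 4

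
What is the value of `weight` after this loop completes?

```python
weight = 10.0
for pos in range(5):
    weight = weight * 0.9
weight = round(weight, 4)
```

Exponential decay: 10.0 * 0.9^5
`weight` takes the values: 10.0 → 9.0 → 8.1 → 7.29 → 6.561 → 5.9049

Answer: 5.9049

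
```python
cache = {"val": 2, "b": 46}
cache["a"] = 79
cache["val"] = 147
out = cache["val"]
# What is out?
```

Trace:
`cache = {"val": 2, "b": 46}` → cache = {'val': 2, 'b': 46}
`cache["a"] = 79` → cache = {'val': 2, 'b': 46, 'a': 79}
`cache["val"] = 147` → cache = {'val': 147, 'b': 46, 'a': 79}
`out = cache["val"]` → out = 147
So out = 147

Answer: 147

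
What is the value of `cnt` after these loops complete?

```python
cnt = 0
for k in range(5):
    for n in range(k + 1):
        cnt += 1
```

Triangle: 1 + 2 + ... + 5
`cnt` takes the values: 0 → 1 → 2 → 3 → 4 → 5 → 6 → 7 → 8 → 9 → 10 → 11 → 12 → 13 → 14 → 15

Answer: 15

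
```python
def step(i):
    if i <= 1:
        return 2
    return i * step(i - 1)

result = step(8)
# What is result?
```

step(8) = 8 * 7 * 6 * 5 * 4 * 3 * 2 * 2 = 80640

Answer: 80640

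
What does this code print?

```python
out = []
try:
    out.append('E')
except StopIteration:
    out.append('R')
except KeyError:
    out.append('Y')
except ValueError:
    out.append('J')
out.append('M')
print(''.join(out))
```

Execution trace: 'E' (try body, no exception) → 'M' (after the try/except). Output: EM

Answer: EM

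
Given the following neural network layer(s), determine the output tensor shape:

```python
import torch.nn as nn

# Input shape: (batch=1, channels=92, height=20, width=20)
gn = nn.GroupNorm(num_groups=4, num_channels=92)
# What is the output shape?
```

Input: (1, 92, 20, 20) -> Output: (1, 92, 20, 20)

Answer: (1, 92, 20, 20)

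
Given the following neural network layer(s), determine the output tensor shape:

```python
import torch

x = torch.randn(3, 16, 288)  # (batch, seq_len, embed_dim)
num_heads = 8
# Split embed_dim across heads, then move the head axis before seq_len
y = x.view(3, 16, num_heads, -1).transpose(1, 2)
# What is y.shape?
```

Input: (3, 16, 288) -> head_dim = 288 // 8 = 36; after view: (3, 16, 8, 36) -> after transpose(1, 2): (3, 8, 16, 36) -> Output: (3, 8, 16, 36)

Answer: (3, 8, 16, 36)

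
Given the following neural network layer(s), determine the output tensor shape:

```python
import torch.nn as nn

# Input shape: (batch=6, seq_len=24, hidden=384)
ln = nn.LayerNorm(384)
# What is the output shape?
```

Input: (6, 24, 384) -> Output: (6, 24, 384)

Answer: (6, 24, 384)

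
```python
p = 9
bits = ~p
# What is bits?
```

Trace:
`p = 9` → p = 9
`bits = ~p` → bits = -10
So bits = -10

Answer: -10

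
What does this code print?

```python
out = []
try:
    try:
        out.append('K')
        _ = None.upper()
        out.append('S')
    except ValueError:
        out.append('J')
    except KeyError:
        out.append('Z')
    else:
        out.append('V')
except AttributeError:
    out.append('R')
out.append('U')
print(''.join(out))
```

Execution trace: 'K' (try body) → 'R' (outer except AttributeError) → 'U' (after the try/except). Output: KRU

Answer: KRU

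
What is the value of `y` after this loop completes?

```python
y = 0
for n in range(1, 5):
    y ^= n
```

XOR of 1 to 4
`y` takes the values: 0 → 1 → 3 → 0 → 4

Answer: 4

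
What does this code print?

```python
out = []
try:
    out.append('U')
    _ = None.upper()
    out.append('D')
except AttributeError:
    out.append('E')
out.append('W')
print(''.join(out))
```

Execution trace: 'U' (try body) → 'E' (except AttributeError) → 'W' (after the try/except). Output: UEW

Answer: UEW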